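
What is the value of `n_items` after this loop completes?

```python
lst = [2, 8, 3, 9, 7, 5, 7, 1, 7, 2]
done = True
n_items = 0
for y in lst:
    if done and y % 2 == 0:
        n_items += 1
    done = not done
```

Count even values at even positions
`n_items` takes the values: 0 → 1

Answer: 1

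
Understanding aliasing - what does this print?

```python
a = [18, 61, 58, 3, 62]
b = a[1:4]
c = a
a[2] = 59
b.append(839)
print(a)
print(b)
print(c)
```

Key concept: slice vs alias.
Step by step:
`a = [18, 61, 58, 3, 62]` → a = [18, 61, 58, 3, 62]
`b = a[1:4]` → b = [61, 58, 3]
`c = a` → c = [18, 61, 58, 3, 62] (same object as a)
`a[2] = 59` → a = [18, 61, 59, 3, 62] (same object as c); c = [18, 61, 59, 3, 62] (same object as a)
`b.append(839)` → b = [61, 58, 3, 839]
`print(a)` → prints [18, 61, 59, 3, 62]
`print(b)` → prints [61, 58, 3, 839]
`print(c)` → prints [18, 61, 59, 3, 62]

Answer:
[18, 61, 59, 3, 62]
[61, 58, 3, 839]
[18, 61, 59, 3, 62]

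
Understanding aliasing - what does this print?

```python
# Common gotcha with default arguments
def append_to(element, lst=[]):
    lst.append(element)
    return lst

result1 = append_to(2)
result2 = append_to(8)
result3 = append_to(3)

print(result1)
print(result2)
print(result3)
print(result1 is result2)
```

Key concept: mutable default argument gotcha.
Step by step:
`result1 = append_to(2)` → result1 = [2]
`result2 = append_to(8)` → result1 = [2, 8] (same object as result2); result2 = [2, 8] (same object as result1)
`result3 = append_to(3)` → result1 = [2, 8, 3] (same object as result2, result3); result2 = [2, 8, 3] (same object as result1, result3); result3 = [2, 8, 3] (same object as result1, result2)
`print(result1)` → prints [2, 8, 3]
`print(result2)` → prints [2, 8, 3]
`print(result3)` → prints [2, 8, 3]
`print(result1 is result2)` → prints True

Answer:
[2, 8, 3]
[2, 8, 3]
[2, 8, 3]
True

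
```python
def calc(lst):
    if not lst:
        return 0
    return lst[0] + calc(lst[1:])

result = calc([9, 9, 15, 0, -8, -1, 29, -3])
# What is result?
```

9 + 9 + 15 + 0 + (-8) + (-1) + 29 + (-3) + 0 = 50

Answer: 50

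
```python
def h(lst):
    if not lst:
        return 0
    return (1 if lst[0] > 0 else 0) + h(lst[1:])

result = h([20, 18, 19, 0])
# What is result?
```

Count of positive elements in [20, 18, 19, 0] = 3

Answer: 3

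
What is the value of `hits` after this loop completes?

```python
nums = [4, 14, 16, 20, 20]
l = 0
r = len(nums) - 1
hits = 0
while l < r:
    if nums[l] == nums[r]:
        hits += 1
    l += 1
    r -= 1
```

Count matching pairs from ends
`hits` takes the values: 0

Answer: 0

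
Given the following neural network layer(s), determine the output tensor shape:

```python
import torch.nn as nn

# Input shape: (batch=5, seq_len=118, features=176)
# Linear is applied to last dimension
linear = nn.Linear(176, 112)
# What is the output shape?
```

Input: (5, 118, 176) -> Output: (5, 118, 112)

Answer: (5, 118, 112)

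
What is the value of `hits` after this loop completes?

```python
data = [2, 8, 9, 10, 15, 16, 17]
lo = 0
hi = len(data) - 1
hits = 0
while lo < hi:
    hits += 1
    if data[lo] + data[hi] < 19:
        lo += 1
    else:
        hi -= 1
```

Steps to find pair summing to 19
`hits` takes the values: 0 → 1 → 2 → 3 → 4 → 5 → 6

Answer: 6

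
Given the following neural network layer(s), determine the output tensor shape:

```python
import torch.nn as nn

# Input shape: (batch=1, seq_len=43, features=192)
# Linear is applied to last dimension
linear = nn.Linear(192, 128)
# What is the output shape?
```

Input: (1, 43, 192) -> Output: (1, 43, 128)

Answer: (1, 43, 128)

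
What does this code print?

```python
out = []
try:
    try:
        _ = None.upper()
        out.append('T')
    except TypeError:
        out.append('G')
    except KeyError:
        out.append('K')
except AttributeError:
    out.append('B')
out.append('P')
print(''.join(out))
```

Execution trace: 'B' (outer except AttributeError) → 'P' (after the try/except). Output: BP

Answer: BP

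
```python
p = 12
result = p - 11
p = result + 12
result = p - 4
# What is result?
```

Trace:
`p = 12` → p = 12
`result = p - 11` → result = 1
`p = result + 12` → p = 13
`result = p - 4` → result = 9
So result = 9

Answer: 9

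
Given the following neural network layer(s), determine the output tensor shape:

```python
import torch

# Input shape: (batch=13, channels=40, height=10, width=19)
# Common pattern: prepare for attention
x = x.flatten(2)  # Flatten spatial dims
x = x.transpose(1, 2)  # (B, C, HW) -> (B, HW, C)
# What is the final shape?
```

Input: (13, 40, 10, 19) -> after flatten(2): (13, 40, 190) -> Output: (13, 190, 40)

Answer: (13, 190, 40)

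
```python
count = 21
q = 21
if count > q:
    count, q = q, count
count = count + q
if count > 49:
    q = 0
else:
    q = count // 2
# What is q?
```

Trace:
`count = 21` → count = 21
`q = 21` → q = 21
`if count > q: ...` → count > q is False → no variable changes
`count = count + q` → count = 42
`if count > 49: ...` → count > 49 is False, take else branch → no variable changes
So q = 21

Answer: 21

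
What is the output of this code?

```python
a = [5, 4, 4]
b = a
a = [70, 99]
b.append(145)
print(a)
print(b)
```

Key concept: rebinding vs mutation: a is rebound to a new list, b still points at the original.
Step by step:
`a = [5, 4, 4]` → a = [5, 4, 4]
`b = a` → b = [5, 4, 4] (same object as a)
`a = [70, 99]` → a = [70, 99]
`b.append(145)` → b = [5, 4, 4, 145]
`print(a)` → prints [70, 99]
`print(b)` → prints [5, 4, 4, 145]

Answer:
[70, 99]
[5, 4, 4, 145]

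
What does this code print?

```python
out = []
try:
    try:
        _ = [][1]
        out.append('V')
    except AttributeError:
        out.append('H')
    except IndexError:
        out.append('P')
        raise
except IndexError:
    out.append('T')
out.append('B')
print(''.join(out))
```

Execution trace: 'P' (inner except IndexError) → 'T' (outer except IndexError) → 'B' (after the try/except). Output: PTB

Answer: PTB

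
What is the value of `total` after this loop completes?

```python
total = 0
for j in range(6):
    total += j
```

Sum of 0 to 5 = 15
`total` takes the values: 0 → 1 → 3 → 6 → 10 → 15

Answer: 15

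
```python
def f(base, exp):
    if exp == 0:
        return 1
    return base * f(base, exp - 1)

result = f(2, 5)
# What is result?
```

f(2, 5) = 2 * 2 * 2 * 2 * 2 = 32

Answer: 32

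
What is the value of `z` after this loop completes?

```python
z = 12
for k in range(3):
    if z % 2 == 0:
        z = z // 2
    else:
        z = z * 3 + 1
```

Collatz-style transformation from 12
`z` takes the values: 12 → 6 → 3 → 10

Answer: 10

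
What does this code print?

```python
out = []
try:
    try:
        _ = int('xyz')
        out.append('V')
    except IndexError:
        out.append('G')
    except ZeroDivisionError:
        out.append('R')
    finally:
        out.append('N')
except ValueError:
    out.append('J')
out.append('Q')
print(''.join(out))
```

Execution trace: 'N' (finally) → 'J' (outer except ValueError) → 'Q' (after the try/except). Output: NJQ

Answer: NJQ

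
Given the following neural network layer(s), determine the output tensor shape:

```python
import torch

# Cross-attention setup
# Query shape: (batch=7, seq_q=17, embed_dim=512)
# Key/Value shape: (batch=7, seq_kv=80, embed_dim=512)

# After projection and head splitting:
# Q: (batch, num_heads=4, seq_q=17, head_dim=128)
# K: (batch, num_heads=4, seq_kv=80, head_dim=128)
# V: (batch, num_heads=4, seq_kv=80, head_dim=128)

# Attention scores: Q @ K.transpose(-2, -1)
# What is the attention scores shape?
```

Input: (7, 17, 512) -> Output: (7, 4, 17, 80)

Answer: (7, 4, 17, 80)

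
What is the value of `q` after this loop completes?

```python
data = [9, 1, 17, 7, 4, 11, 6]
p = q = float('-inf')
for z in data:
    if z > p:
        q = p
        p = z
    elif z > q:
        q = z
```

Second largest (with repeats) in [9, 1, 17, 7, 4, 11, 6]
`q` takes the values: -inf → 1 → 9 → 11

Answer: 11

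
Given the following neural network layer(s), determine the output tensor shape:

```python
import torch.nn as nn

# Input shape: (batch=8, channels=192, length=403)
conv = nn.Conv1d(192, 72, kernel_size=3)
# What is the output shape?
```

Input: (8, 192, 403) -> Output: (8, 72, 401)

Answer: (8, 72, 401)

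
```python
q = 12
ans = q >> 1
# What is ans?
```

Trace:
`q = 12` → q = 12
`ans = q >> 1` → ans = 6
So ans = 6

Answer: 6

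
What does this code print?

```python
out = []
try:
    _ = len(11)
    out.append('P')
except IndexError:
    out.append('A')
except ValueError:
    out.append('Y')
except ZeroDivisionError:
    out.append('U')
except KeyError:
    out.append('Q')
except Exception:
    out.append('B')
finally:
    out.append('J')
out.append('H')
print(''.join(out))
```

Execution trace: 'B' (except Exception) → 'J' (finally) → 'H' (after the try/except). Output: BJH

Answer: BJH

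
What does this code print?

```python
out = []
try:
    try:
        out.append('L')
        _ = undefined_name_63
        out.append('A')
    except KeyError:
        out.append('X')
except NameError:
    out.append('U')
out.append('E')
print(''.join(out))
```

Execution trace: 'L' (try body) → 'U' (outer except NameError) → 'E' (after the try/except). Output: LUE

Answer: LUE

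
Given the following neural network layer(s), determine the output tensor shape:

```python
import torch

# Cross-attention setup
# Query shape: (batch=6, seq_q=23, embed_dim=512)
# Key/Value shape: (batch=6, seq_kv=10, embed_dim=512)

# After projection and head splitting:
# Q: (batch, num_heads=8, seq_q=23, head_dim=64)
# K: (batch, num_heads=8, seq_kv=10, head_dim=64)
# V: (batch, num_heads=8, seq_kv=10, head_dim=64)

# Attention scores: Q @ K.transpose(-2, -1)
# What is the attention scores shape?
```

Input: (6, 23, 512) -> Output: (6, 8, 23, 10)

Answer: (6, 8, 23, 10)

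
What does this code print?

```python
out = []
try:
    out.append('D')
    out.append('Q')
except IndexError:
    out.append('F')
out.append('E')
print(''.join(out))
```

Execution trace: 'D' (try body) → 'Q' (try body, no exception) → 'E' (after the try/except). Output: DQE

Answer: DQE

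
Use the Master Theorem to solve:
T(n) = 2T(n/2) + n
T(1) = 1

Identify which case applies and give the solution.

a=2, b=2, f(n)=n. log_2(2) = 1. Since c=1 = 1, Case 2 applies: T(n) = Θ(n^log_b(a) · log n) = O(n log n).

Answer: O(n log n) - Case 2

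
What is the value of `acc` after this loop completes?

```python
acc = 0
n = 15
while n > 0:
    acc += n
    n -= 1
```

Sum 15 down to 1
`acc` takes the values: 0 → 15 → 29 → 42 → 54 → 65 → 75 → 84 → 92 → 99 → 105 → 110 → 114 → 117 → 119 → 120

Answer: 120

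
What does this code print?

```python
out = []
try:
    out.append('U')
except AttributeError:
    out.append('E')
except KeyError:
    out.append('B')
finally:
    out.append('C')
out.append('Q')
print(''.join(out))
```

Execution trace: 'U' (try body, no exception) → 'C' (finally) → 'Q' (after the try/except). Output: UCQ

Answer: UCQ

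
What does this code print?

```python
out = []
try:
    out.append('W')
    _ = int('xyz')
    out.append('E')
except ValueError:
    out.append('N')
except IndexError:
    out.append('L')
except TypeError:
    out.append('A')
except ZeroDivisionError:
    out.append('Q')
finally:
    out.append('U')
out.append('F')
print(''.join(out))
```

Execution trace: 'W' (try body) → 'N' (except ValueError) → 'U' (finally) → 'F' (after the try/except). Output: WNUF

Answer: WNUF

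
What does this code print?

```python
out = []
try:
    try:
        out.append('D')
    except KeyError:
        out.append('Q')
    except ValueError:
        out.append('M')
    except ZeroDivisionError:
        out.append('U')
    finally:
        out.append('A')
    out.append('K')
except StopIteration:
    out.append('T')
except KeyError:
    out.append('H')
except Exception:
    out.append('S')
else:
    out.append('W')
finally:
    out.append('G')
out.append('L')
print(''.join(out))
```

Execution trace: 'D' (inner try body, no exception) → 'A' (inner finally) → 'K' (try body, no exception) → 'W' (else) → 'G' (finally) → 'L' (after the try/except). Output: DAKWGL

Answer: DAKWGL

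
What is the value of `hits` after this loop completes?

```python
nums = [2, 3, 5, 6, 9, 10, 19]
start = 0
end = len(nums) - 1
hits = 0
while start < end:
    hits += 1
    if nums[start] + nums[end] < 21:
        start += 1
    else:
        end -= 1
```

Steps to find pair summing to 21
`hits` takes the values: 0 → 1 → 2 → 3 → 4 → 5 → 6

Answer: 6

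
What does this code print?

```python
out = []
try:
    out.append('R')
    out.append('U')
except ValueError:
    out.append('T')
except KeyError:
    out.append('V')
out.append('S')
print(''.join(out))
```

Execution trace: 'R' (try body) → 'U' (try body, no exception) → 'S' (after the try/except). Output: RUS

Answer: RUS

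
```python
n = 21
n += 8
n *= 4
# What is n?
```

Trace:
`n = 21` → n = 21
`n += 8` → n = 29
`n *= 4` → n = 116
So n = 116

Answer: 116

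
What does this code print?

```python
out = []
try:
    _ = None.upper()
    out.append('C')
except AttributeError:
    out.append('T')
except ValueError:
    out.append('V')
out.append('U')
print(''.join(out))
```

Execution trace: 'T' (except AttributeError) → 'U' (after the try/except). Output: TU

Answer: TU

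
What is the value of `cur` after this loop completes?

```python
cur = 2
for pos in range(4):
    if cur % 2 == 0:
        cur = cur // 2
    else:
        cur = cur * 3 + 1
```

Collatz-style transformation from 2
`cur` takes the values: 2 → 1 → 4 → 2 → 1

Answer: 1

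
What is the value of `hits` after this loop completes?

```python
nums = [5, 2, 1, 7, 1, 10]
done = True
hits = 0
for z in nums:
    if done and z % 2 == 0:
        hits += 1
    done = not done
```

Count even values at even positions
`hits` takes the values: 0

Answer: 0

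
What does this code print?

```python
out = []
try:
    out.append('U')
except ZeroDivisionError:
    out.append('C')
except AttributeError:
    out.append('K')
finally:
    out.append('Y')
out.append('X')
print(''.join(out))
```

Execution trace: 'U' (try body, no exception) → 'Y' (finally) → 'X' (after the try/except). Output: UYX

Answer: UYX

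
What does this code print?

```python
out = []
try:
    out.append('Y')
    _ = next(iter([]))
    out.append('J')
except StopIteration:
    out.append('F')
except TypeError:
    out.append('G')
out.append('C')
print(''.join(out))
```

Execution trace: 'Y' (try body) → 'F' (except StopIteration) → 'C' (after the try/except). Output: YFC

Answer: YFC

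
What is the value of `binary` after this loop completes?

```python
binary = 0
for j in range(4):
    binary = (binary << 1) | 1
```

Build 4 consecutive 1-bits: 0b1111
`binary` takes the values: 0 → 1 → 3 → 7 → 15

Answer: 15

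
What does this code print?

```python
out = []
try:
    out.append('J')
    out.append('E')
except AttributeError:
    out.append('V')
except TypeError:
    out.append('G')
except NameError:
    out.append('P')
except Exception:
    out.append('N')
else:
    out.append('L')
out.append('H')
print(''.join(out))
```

Execution trace: 'J' (try body) → 'E' (try body, no exception) → 'L' (else) → 'H' (after the try/except). Output: JELH

Answer: JELH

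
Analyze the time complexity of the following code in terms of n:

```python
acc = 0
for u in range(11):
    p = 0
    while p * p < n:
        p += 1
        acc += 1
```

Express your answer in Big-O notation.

Each loop level contributes: 1 × √n. Multiplying the contributions gives O(√n).

Answer: O(√n)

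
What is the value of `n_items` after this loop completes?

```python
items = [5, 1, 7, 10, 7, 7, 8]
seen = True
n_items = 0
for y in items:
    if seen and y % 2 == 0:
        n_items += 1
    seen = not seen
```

Count even values at even positions
`n_items` takes the values: 0 → 1

Answer: 1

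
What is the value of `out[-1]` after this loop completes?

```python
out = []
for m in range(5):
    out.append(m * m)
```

Last element of squares 0 to 4
`out` takes the values: [] → [0] → [0, 1] → [0, 1, 4] → [0, 1, 4, 9] → [0, 1, 4, 9, 16]
So `out[-1]` = 16

Answer: 16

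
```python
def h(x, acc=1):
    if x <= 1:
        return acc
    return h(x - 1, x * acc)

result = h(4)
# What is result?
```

Accumulator trace (n, acc): (4, 1) -> (3, 4) -> (2, 12) -> (1, 24) -> return 24

Answer: 24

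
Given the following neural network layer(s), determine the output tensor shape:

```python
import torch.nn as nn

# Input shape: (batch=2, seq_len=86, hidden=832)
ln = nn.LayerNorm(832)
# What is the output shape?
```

Input: (2, 86, 832) -> Output: (2, 86, 832)

Answer: (2, 86, 832)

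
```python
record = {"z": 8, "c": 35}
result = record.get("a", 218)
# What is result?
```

Trace:
`record = {"z": 8, "c": 35}` → record = {'z': 8, 'c': 35}
`result = record.get("a", 218)` → result = 218
So result = 218

Answer: 218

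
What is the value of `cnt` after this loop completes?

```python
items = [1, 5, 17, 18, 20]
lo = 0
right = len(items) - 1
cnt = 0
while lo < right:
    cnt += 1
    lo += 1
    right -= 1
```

Iterations until pointers meet (list length 5)
`cnt` takes the values: 0 → 1 → 2

Answer: 2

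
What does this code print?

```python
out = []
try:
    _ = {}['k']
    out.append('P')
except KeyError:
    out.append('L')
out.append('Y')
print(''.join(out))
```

Execution trace: 'L' (except KeyError) → 'Y' (after the try/except). Output: LY

Answer: LY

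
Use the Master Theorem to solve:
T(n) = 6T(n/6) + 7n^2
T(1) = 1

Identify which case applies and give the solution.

a=6, b=6, f(n)=7n^2. log_6(6) = 1. Since c=2 > 1 and the regularity condition holds (6(n/6)^2 = (6/6^2)n^2 with 6/6^2 < 1), Case 3 applies: T(n) = Θ(f(n)) = O(n^2).

Answer: O(n^2) - Case 3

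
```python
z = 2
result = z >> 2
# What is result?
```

Trace:
`z = 2` → z = 2
`result = z >> 2` → result = 0
So result = 0

Answer: 0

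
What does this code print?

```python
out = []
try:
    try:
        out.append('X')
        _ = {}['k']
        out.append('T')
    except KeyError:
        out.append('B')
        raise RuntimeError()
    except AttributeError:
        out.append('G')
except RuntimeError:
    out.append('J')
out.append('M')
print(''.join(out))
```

Execution trace: 'X' (inner try body) → 'B' (inner except KeyError) → 'J' (outer except RuntimeError) → 'M' (after the try/except). Output: XBJM

Answer: XBJM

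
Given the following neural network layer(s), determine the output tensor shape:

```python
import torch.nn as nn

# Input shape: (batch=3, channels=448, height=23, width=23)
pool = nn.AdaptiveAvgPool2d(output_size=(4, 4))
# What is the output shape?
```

Input: (3, 448, 23, 23) -> Output: (3, 448, 4, 4)

Answer: (3, 448, 4, 4)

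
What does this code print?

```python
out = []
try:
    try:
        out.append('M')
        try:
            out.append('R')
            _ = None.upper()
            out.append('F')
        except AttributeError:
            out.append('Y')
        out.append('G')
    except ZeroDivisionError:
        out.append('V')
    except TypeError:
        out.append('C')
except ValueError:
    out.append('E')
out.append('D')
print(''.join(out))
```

Execution trace: 'M' (try body) → 'R' (inner try body) → 'Y' (inner except AttributeError) → 'G' (try body, no exception) → 'D' (after the try/except). Output: MRYGD

Answer: MRYGD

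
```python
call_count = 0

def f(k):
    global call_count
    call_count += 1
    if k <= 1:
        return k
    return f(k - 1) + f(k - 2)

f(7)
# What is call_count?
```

Calls(k) = 1 + Calls(k-1) + Calls(k-2); Calls(0)=Calls(1)=1. For k=7 this gives 41.

Answer: 41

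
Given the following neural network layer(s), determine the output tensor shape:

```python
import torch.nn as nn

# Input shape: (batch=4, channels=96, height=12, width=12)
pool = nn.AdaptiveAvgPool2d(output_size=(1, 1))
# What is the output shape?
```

Input: (4, 96, 12, 12) -> Output: (4, 96, 1, 1)

Answer: (4, 96, 1, 1)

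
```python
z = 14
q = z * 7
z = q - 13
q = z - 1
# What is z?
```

Trace:
`z = 14` → z = 14
`q = z * 7` → q = 98
`z = q - 13` → z = 85
`q = z - 1` → q = 84
So z = 85

Answer: 85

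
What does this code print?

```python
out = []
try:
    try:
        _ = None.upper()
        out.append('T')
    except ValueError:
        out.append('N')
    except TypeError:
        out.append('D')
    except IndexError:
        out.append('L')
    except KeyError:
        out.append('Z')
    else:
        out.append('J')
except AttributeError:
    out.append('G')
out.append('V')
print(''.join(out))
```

Execution trace: 'G' (outer except AttributeError) → 'V' (after the try/except). Output: GV

Answer: GV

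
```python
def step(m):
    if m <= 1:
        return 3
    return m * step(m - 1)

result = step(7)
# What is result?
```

step(7) = 7 * 6 * 5 * 4 * 3 * 2 * 3 = 15120

Answer: 15120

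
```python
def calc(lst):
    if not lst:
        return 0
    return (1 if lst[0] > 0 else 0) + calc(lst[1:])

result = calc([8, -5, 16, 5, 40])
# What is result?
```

Count of positive elements in [8, -5, 16, 5, 40] = 4

Answer: 4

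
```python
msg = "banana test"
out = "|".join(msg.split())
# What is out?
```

Trace:
`msg = "banana test"` → msg = 'banana test'
`out = "|".join(msg.split())` → out = 'banana|test'
So out = 'banana|test'

Answer: 'banana|test'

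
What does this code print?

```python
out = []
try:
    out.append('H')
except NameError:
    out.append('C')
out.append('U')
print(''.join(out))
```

Execution trace: 'H' (try body, no exception) → 'U' (after the try/except). Output: HU

Answer: HU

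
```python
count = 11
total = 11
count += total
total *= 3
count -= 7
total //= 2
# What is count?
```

Trace:
`count = 11` → count = 11
`total = 11` → total = 11
`count += total` → count = 22
`total *= 3` → total = 33
`count -= 7` → count = 15
`total //= 2` → total = 16
So count = 15

Answer: 15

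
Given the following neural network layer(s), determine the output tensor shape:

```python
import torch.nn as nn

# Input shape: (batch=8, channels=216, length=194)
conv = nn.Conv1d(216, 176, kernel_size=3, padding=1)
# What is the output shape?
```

Input: (8, 216, 194) -> Output: (8, 176, 194)

Answer: (8, 176, 194)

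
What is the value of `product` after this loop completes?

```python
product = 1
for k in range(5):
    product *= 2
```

2^5 = 32
`product` takes the values: 1 → 2 → 4 → 8 → 16 → 32

Answer: 32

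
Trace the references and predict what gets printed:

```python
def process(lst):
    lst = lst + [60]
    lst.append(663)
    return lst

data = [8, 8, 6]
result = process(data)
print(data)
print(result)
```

Key concept: rebinding parameter vs mutation.
Step by step:
`data = [8, 8, 6]` → data = [8, 8, 6]
`result = process(data)` → result = [8, 8, 6, 60, 663]
`print(data)` → prints [8, 8, 6]
`print(result)` → prints [8, 8, 6, 60, 663]

Answer:
[8, 8, 6]
[8, 8, 6, 60, 663]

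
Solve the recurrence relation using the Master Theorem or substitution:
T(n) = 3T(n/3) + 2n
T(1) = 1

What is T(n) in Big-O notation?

By Master Theorem: a=3, b=3, f(n)=2n. Since log_3(3) = 1 and f(n) = Θ(n^1), Case 2 applies. T(n) = O(n log n).

Answer: O(n log n)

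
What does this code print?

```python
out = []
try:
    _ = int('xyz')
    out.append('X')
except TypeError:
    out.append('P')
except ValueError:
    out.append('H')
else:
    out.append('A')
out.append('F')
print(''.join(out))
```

Execution trace: 'H' (except ValueError) → 'F' (after the try/except). Output: HF

Answer: HF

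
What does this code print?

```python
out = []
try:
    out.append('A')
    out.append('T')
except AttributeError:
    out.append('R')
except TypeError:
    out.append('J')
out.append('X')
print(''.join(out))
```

Execution trace: 'A' (try body) → 'T' (try body, no exception) → 'X' (after the try/except). Output: ATX

Answer: ATX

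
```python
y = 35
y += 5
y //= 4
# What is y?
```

Trace:
`y = 35` → y = 35
`y += 5` → y = 40
`y //= 4` → y = 10
So y = 10

Answer: 10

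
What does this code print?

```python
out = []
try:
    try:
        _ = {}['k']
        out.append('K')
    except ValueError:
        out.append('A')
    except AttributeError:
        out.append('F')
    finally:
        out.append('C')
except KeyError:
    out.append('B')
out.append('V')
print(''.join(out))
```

Execution trace: 'C' (inner finally) → 'B' (outer except KeyError) → 'V' (after the try/except). Output: CBV

Answer: CBV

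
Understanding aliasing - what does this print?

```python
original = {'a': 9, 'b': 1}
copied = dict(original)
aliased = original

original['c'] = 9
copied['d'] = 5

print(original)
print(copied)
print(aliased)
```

Key concept: dict() creates copy, assignment creates alias.
Step by step:
`original = {'a': 9, 'b': 1}` → original = {'a': 9, 'b': 1}
`copied = dict(original)` → copied = {'a': 9, 'b': 1}
`aliased = original` → aliased = {'a': 9, 'b': 1} (same object as original)
`original['c'] = 9` → original = {'a': 9, 'b': 1, 'c': 9} (same object as aliased); aliased = {'a': 9, 'b': 1, 'c': 9} (same object as original)
`copied['d'] = 5` → copied = {'a': 9, 'b': 1, 'd': 5}
`print(original)` → prints {'a': 9, 'b': 1, 'c': 9}
`print(copied)` → prints {'a': 9, 'b': 1, 'd': 5}
`print(aliased)` → prints {'a': 9, 'b': 1, 'c': 9}

Answer:
{'a': 9, 'b': 1, 'c': 9}
{'a': 9, 'b': 1, 'd': 5}
{'a': 9, 'b': 1, 'c': 9}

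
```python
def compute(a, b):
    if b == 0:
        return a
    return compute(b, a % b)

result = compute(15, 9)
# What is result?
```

compute(15, 9) -> compute(9, 6) -> compute(6, 3) -> compute(3, 0) -> 3

Answer: 3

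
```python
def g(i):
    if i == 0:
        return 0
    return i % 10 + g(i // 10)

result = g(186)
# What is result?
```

Sum of digits of 186: 6 + 8 + 1 = 15

Answer: 15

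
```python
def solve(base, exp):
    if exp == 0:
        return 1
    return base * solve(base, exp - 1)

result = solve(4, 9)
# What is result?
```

solve(4, 9) = 4 * 4 * 4 * 4 * 4 * 4 * 4 * 4 * 4 = 262144

Answer: 262144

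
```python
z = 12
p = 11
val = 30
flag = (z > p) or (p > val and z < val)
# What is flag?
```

Trace:
`z = 12` → z = 12
`p = 11` → p = 11
`val = 30` → val = 30
`flag = (z > p) or (p > val and z < val)` → flag = True
So flag = True

Answer: True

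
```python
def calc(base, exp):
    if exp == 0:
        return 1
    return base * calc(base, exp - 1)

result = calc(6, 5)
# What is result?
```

calc(6, 5) = 6 * 6 * 6 * 6 * 6 = 7776

Answer: 7776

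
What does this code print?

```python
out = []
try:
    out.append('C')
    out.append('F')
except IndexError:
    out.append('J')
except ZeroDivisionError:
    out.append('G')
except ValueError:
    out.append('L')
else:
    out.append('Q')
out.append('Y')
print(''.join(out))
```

Execution trace: 'C' (try body) → 'F' (try body, no exception) → 'Q' (else) → 'Y' (after the try/except). Output: CFQY

Answer: CFQY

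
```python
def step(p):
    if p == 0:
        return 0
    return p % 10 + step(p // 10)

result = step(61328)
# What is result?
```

Sum of digits of 61328: 8 + 2 + 3 + 1 + 6 = 20

Answer: 20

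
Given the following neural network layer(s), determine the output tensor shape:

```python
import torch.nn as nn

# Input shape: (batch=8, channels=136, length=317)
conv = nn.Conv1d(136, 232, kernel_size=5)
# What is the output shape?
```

Input: (8, 136, 317) -> Output: (8, 232, 313)

Answer: (8, 232, 313)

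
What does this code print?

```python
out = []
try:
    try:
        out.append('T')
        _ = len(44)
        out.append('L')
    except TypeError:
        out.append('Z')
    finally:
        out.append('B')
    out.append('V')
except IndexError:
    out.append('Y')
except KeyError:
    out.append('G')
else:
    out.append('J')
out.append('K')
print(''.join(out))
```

Execution trace: 'T' (inner try body) → 'Z' (inner except TypeError) → 'B' (inner finally) → 'V' (try body, no exception) → 'J' (else) → 'K' (after the try/except). Output: TZBVJK

Answer: TZBVJK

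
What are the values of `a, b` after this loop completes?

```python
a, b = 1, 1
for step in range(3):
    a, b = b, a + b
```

Fibonacci: after 3 iterations
`a, b` takes the values: (1, 1) → (1, 2) → (2, 3) → (3, 5)

Answer: 3, 5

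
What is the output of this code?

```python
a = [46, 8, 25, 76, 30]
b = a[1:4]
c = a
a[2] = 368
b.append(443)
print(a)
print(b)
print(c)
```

Key concept: slice vs alias.
Step by step:
`a = [46, 8, 25, 76, 30]` → a = [46, 8, 25, 76, 30]
`b = a[1:4]` → b = [8, 25, 76]
`c = a` → c = [46, 8, 25, 76, 30] (same object as a)
`a[2] = 368` → a = [46, 8, 368, 76, 30] (same object as c); c = [46, 8, 368, 76, 30] (same object as a)
`b.append(443)` → b = [8, 25, 76, 443]
`print(a)` → prints [46, 8, 368, 76, 30]
`print(b)` → prints [8, 25, 76, 443]
`print(c)` → prints [46, 8, 368, 76, 30]

Answer:
[46, 8, 368, 76, 30]
[8, 25, 76, 443]
[46, 8, 368, 76, 30]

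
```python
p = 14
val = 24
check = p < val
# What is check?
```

Trace:
`p = 14` → p = 14
`val = 24` → val = 24
`check = p < val` → check = True
So check = True

Answer: True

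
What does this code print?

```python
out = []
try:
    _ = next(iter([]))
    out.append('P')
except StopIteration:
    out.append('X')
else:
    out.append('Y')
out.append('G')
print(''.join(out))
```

Execution trace: 'X' (except StopIteration) → 'G' (after the try/except). Output: XG

Answer: XG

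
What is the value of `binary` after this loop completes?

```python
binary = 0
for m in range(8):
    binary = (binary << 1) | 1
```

Build 8 consecutive 1-bits: 0b11111111
`binary` takes the values: 0 → 1 → 3 → 7 → 15 → 31 → 63 → 127 → 255

Answer: 255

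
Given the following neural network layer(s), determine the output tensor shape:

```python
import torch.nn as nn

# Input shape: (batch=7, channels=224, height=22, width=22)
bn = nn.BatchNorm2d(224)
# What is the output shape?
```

Input: (7, 224, 22, 22) -> Output: (7, 224, 22, 22)

Answer: (7, 224, 22, 22)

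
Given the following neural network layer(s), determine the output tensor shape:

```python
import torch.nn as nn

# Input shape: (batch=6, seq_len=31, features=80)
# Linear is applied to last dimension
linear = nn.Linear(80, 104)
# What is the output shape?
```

Input: (6, 31, 80) -> Output: (6, 31, 104)

Answer: (6, 31, 104)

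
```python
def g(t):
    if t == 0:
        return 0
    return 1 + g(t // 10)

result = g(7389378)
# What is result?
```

Count of digits of 7389378: 7

Answer: 7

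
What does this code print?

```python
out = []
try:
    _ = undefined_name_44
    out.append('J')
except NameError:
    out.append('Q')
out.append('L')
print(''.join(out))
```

Execution trace: 'Q' (except NameError) → 'L' (after the try/except). Output: QL

Answer: QL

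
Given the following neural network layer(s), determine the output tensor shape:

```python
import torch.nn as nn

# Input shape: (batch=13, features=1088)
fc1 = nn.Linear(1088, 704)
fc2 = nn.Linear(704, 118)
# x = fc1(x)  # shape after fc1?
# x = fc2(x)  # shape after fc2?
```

Input: (13, 1088) -> after fc1: (13, 704) -> Output: (13, 118)

Answer: (13, 118)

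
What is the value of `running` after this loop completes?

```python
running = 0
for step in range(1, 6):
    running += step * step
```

Sum of squares 1² to 5² = 55
`running` takes the values: 0 → 1 → 5 → 14 → 30 → 55

Answer: 55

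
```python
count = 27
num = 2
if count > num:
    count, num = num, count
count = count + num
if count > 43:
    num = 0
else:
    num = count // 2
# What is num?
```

Trace:
`count = 27` → count = 27
`num = 2` → num = 2
`if count > num: ...` → count > num is True → count = 2; num = 27
`count = count + num` → count = 29
`if count > 43: ...` → count > 43 is False, take else branch → num = 14
So num = 14

Answer: 14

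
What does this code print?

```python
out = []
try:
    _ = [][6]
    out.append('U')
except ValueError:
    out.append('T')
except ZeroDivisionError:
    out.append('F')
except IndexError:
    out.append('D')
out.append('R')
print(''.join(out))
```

Execution trace: 'D' (except IndexError) → 'R' (after the try/except). Output: DR

Answer: DR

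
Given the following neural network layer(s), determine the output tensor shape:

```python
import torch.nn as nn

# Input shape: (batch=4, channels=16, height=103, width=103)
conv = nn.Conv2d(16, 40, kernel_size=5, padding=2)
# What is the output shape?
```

Input: (4, 16, 103, 103) -> Output: (4, 40, 103, 103)

Answer: (4, 40, 103, 103)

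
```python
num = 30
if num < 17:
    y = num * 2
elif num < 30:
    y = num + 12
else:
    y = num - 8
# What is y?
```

Trace:
`num = 30` → num = 30
`if num < 17: ...` → num < 17 is False, num < 30 is False, take else branch → y = 22
So y = 22

Answer: 22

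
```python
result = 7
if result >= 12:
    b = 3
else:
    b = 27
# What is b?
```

Trace:
`result = 7` → result = 7
`if result >= 12: ...` → result >= 12 is False, take else branch → b = 27
So b = 27

Answer: 27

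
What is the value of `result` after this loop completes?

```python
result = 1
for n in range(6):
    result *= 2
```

2^6 = 64
`result` takes the values: 1 → 2 → 4 → 8 → 16 → 32 → 64

Answer: 64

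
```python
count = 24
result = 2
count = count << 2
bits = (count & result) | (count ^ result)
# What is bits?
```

Trace:
`count = 24` → count = 24
`result = 2` → result = 2
`count = count << 2` → count = 96
`bits = (count & result) | (count ^ result)` → bits = 98
So bits = 98

Answer: 98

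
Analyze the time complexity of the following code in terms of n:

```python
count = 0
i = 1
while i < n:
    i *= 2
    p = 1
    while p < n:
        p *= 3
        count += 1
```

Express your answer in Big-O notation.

Each loop level contributes: log n × log n. Multiplying the contributions gives O(log² n).

Answer: O(log² n)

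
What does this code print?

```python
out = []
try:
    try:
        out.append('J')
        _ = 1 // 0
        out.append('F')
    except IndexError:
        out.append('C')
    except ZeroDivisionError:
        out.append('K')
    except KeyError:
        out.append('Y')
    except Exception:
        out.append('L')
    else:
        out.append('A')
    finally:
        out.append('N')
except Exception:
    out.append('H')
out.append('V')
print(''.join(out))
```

Execution trace: 'J' (inner try body) → 'K' (inner except ZeroDivisionError) → 'N' (inner finally) → 'V' (after the try/except). Output: JKNV

Answer: JKNV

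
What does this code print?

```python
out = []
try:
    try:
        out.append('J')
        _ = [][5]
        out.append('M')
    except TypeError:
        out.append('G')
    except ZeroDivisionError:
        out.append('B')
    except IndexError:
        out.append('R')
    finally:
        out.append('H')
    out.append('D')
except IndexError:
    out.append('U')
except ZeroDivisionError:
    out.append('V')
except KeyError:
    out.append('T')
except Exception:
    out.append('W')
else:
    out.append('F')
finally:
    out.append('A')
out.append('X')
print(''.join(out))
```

Execution trace: 'J' (inner try body) → 'R' (inner except IndexError) → 'H' (inner finally) → 'D' (try body, no exception) → 'F' (else) → 'A' (finally) → 'X' (after the try/except). Output: JRHDFAX

Answer: JRHDFAX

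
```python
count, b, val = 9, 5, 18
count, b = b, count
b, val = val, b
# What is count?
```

Trace:
`count, b, val = 9, 5, 18` → count = 9; b = 5; val = 18
`count, b = b, count` → count = 5; b = 9
`b, val = val, b` → b = 18; val = 9
So count = 5

Answer: 5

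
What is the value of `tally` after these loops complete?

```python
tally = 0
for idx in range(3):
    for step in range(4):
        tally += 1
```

3 * 4 = 12
`tally` takes the values: 0 → 1 → 2 → 3 → 4 → 5 → 6 → 7 → 8 → 9 → 10 → 11 → 12

Answer: 12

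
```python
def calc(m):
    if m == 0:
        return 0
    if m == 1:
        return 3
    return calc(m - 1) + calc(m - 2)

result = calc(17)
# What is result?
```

Build up from base cases: calc(0)=0, calc(1)=3, calc(2)=3, calc(3)=6, calc(4)=9, calc(5)=15, calc(6)=24, ..., calc(17)=4791

Answer: 4791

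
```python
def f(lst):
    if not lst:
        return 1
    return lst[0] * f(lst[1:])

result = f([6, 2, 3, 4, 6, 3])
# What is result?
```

Product over [6, 2, 3, 4, 6, 3] = 6 * 2 * 3 * 4 * 6 * 3 = 2592

Answer: 2592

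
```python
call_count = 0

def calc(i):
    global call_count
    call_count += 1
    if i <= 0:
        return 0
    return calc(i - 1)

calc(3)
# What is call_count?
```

Linear recursion stepping by 1: 4 calls from i=3 down to ≤0.

Answer: 4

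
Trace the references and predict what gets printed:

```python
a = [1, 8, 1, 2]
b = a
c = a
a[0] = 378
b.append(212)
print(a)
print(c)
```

Key concept: multiple aliases.
Step by step:
`a = [1, 8, 1, 2]` → a = [1, 8, 1, 2]
`b = a` → b = [1, 8, 1, 2] (same object as a)
`c = a` → c = [1, 8, 1, 2] (same object as a, b)
`a[0] = 378` → a = [378, 8, 1, 2] (same object as b, c); b = [378, 8, 1, 2] (same object as a, c); c = [378, 8, 1, 2] (same object as a, b)
`b.append(212)` → a = [378, 8, 1, 2, 212] (same object as b, c); b = [378, 8, 1, 2, 212] (same object as a, c); c = [378, 8, 1, 2, 212] (same object as a, b)
`print(a)` → prints [378, 8, 1, 2, 212]
`print(c)` → prints [378, 8, 1, 2, 212]

Answer:
[378, 8, 1, 2, 212]
[378, 8, 1, 2, 212]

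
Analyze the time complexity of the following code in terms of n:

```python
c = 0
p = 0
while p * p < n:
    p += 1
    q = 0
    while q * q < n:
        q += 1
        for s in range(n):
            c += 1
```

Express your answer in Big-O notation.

Each loop level contributes: √n × √n × n. Multiplying the contributions gives O(n^2).

Answer: O(n^2)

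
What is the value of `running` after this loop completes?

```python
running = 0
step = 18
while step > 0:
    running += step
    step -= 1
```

Sum 18 down to 1
`running` takes the values: 0 → 18 → 35 → 51 → 66 → 80 → 93 → 105 → 116 → 126 → 135 → 143 → 150 → 156 → 161 → 165 → 168 → 170 → 171

Answer: 171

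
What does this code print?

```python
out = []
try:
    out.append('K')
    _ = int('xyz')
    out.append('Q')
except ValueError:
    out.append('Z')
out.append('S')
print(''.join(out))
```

Execution trace: 'K' (try body) → 'Z' (except ValueError) → 'S' (after the try/except). Output: KZS

Answer: KZS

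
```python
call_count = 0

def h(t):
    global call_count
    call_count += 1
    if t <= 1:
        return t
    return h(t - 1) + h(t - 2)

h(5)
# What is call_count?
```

Calls(t) = 1 + Calls(t-1) + Calls(t-2); Calls(0)=Calls(1)=1. For t=5 this gives 15.

Answer: 15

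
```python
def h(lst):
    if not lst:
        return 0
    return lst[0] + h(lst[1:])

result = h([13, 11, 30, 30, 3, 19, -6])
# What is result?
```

13 + 11 + 30 + 30 + 3 + 19 + (-6) + 0 = 100

Answer: 100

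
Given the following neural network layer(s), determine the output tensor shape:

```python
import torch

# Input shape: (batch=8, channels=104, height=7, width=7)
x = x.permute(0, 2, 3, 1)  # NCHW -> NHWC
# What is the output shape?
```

Input: (8, 104, 7, 7) -> Output: (8, 7, 7, 104)

Answer: (8, 7, 7, 104)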